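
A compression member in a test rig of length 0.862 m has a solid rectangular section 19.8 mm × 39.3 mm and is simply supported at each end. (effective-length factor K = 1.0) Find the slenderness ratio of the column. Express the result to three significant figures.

λ ≈ 151

For a rectangle r_min = b/√12 = 19.8/√12 = 5.716 mm
L_e = K·L = 1 × 0.862 m = 0.8620 m = 862.00 mm
λ = L_e / r_min = 862.00 / 5.716 = 151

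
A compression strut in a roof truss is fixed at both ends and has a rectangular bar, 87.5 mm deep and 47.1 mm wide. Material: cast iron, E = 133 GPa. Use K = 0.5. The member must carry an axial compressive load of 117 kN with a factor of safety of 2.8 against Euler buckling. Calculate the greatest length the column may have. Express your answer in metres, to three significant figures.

Buckling occurs about the weak axis: I_min = h·b³/12 with b = 47.1 mm (the shorter side).
I_min = 87.5×47.1³/12 = 7.619×10^5 mm⁴
I = 7.619×10^-7 m⁴
Required critical load P_cr = n·P = 2.8 × 117 = 327.6 kN = 3.276×10^5 N
From P_cr = π²EI/(K·L)²:  L = (1/K)·√(π²EI/P_cr) = (1/0.5)·√(π²×1.33×10^11×7.619×10^-7/3.276×10^5)
L = 3.49 m

L_max ≈ 3.49 m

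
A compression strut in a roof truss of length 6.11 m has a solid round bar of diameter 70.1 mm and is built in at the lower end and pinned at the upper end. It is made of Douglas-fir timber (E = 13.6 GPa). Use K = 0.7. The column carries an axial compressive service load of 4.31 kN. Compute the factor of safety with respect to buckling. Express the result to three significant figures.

n ≈ 2.02

I = πd⁴/64 = π×70.1⁴/64 = 1.185×10^6 mm⁴
I = 1.185×10^6 mm⁴ = 1.185×10^-6 m⁴
Effective length L_e = K·L = 0.7 × 6.11 = 4.277 m
P_cr = π²EI / L_e² = π² × 13.6×10⁹ × 1.185×10^-6 / 4.277² = 8.698×10^3 N
Factor of safety n = P_cr / P = 8.6977 / 4.31 = 2.02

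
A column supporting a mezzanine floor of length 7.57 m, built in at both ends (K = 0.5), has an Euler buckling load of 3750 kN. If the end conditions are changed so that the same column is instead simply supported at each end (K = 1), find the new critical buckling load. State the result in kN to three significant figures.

P_cr ∝ 1/K², so P_cr,new = P_cr,old × (K_old/K_new)² = 3750 × (0.5/1)²
= 3750 × 0.2500 = 938 kN

P_cr ≈ 938 kN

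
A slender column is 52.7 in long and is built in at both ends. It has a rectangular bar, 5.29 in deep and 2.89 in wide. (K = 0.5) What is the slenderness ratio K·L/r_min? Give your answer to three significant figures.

λ ≈ 31.6

For a rectangle r_min = b/√12 = 2.89/√12 = 0.8343 in
L_e = K·L = 0.5 × 52.7 = 26.35 in
λ = L_e / r_min = 26.350 / 0.8343 = 31.6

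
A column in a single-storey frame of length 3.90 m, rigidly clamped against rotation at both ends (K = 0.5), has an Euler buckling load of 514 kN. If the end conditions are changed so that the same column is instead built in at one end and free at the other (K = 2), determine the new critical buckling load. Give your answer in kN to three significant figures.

P_cr ∝ 1/K², so P_cr,new = P_cr,old × (K_old/K_new)² = 514 × (0.5/2)²
= 514 × 0.06250 = 32.1 kN

P_cr ≈ 32.1 kN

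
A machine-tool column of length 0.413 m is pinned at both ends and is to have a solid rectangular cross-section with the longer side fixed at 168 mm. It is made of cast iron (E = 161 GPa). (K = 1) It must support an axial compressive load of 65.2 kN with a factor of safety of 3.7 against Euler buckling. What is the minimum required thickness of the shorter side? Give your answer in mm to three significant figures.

Required P_cr = n·P = 3.7 × 65.2 = 241.2 kN
L_e = K·L = 1 × 0.413 = 0.4130 m
Required I = P_cr·L_e²/(π²E) = 2.412×10^5 × 0.4130² / (π² × 1.61×10^11) = 2.590×10^-8 m⁴
I_req = 2.590×10^4 mm⁴
Rectangle, weak axis: I_min = h·b³/12 with h = 168 mm fixed  ⇒  b = (12I/h)^(1/3) = 12.3 mm

b ≈ 12.3 mm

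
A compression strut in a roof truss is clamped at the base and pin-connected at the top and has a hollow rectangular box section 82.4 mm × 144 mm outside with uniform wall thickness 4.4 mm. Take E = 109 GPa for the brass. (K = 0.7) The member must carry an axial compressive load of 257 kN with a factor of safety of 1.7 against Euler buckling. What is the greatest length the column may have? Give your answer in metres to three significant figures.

Inner dimensions: h_i = 144 − 2×4.4 = 135.2 mm, b_i = 82.4 − 2×4.4 = 73.60 mm
Weak-axis I_min = (h_o·b_o³ − h_i·b_i³)/12 with b_o = 82.4, b_i = 73.60 mm (shorter outer/inner sides).
I_min = (144×82.4³ − 135.2×73.60³)/12 = 2.222×10^6 mm⁴
I = 2.222×10^-6 m⁴
Required critical load P_cr = n·P = 1.7 × 257 = 436.9 kN = 4.369×10^5 N
From P_cr = π²EI/(K·L)²:  L = (1/K)·√(π²EI/P_cr) = (1/0.7)·√(π²×1.09×10^11×2.222×10^-6/4.369×10^5)
L = 3.34 m

L_max ≈ 3.34 m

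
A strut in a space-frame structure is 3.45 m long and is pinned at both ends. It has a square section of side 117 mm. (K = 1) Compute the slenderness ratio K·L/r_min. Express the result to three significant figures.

λ ≈ 102

I = a⁴/12 = 117⁴/12 = 1.562×10^7 mm⁴
A = 1.369×10^4 mm²;  r_min = √(I/A) = √(1.562×10^7/1.369×10^4) = 33.77 mm
L_e = K·L = 1 × 3.45 m = 3.450 m = 3450.0 mm
λ = L_e / r_min = 3450.0 / 33.77 = 102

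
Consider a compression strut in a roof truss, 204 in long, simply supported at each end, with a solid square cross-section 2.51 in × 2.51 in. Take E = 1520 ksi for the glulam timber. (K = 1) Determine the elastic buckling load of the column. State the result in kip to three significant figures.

P_cr ≈ 1.19 kip

I = a⁴/12 = 2.51⁴/12 = 3.308 in⁴
Effective length L_e = K·L = 1 × 204 = 204.0 in
P_cr = π²EI / L_e² = π² × 1520×10³ × 3.308 / 204.0² = 1.192×10^3 lb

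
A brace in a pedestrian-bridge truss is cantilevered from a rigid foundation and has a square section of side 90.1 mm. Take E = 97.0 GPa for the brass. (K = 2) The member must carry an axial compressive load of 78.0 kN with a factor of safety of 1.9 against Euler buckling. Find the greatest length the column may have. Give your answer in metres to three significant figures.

I = a⁴/12 = 90.1⁴/12 = 5.492×10^6 mm⁴
I = 5.492×10^-6 m⁴
Required critical load P_cr = n·P = 1.9 × 78.0 = 148.2 kN = 1.482×10^5 N
From P_cr = π²EI/(K·L)²:  L = (1/K)·√(π²EI/P_cr) = (1/2)·√(π²×9.70×10^10×5.492×10^-6/1.482×10^5)
L = 2.98 m

L_max ≈ 2.98 m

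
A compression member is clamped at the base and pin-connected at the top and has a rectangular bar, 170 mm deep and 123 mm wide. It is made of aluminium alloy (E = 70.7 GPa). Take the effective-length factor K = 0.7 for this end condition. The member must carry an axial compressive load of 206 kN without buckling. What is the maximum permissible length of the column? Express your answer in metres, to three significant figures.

L_max ≈ 13.5 m

Buckling occurs about the weak axis: I_min = h·b³/12 with b = 123 mm (the shorter side).
I_min = 170×123³/12 = 2.636×10^7 mm⁴
I = 2.636×10^-5 m⁴
At the buckling limit P_cr = P = 2.060×10^5 N
From P_cr = π²EI/(K·L)²:  L = (1/K)·√(π²EI/P_cr) = (1/0.7)·√(π²×7.07×10^10×2.636×10^-5/2.060×10^5)
L = 13.5 m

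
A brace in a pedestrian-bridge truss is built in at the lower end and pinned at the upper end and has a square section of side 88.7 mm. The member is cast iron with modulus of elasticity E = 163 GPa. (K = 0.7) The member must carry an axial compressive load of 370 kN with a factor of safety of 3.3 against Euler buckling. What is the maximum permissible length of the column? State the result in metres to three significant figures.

I = a⁴/12 = 88.7⁴/12 = 5.158×10^6 mm⁴
I = 5.158×10^-6 m⁴
Required critical load P_cr = n·P = 3.3 × 370 = 1221 kN = 1.221×10^6 N
From P_cr = π²EI/(K·L)²:  L = (1/K)·√(π²EI/P_cr) = (1/0.7)·√(π²×1.63×10^11×5.158×10^-6/1.221×10^6)
L = 3.72 m

L_max ≈ 3.72 m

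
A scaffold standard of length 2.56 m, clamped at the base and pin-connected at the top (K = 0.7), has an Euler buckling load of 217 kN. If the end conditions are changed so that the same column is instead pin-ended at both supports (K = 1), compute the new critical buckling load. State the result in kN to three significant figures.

P_cr ≈ 106 kN

P_cr ∝ 1/K², so P_cr,new = P_cr,old × (K_old/K_new)² = 217 × (0.7/1)²
= 217 × 0.4900 = 106 kN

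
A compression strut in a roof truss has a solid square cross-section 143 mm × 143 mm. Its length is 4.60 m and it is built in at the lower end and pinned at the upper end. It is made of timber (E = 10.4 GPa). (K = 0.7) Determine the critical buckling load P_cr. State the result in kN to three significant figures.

I = a⁴/12 = 143⁴/12 = 3.485×10^7 mm⁴
I = 3.485×10^7 mm⁴ = 3.485×10^-5 m⁴
Effective length L_e = K·L = 0.7 × 4.60 = 3.220 m
P_cr = π²EI / L_e² = π² × 10.4×10⁹ × 3.485×10^-5 / 3.220² = 3.450×10^5 N

P_cr ≈ 345 kN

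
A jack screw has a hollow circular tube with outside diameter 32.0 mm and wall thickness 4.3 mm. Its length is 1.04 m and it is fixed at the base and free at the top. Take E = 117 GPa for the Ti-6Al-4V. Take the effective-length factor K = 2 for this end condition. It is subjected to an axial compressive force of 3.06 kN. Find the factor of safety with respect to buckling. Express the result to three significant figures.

n ≈ 3.21

Inner diameter d_i = 32.0 − 2×4.3 = 23.40 mm
I = π(d_o⁴ − d_i⁴)/64 = π(32.0⁴ − 23.40⁴)/64 = 3.675×10^4 mm⁴
I = 3.675×10^4 mm⁴ = 3.675×10^-8 m⁴
Effective length L_e = K·L = 2 × 1.04 = 2.080 m
P_cr = π²EI / L_e² = π² × 117×10⁹ × 3.675×10^-8 / 2.080² = 9.810×10^3 N
Factor of safety n = P_cr / P = 9.8100 / 3.06 = 3.21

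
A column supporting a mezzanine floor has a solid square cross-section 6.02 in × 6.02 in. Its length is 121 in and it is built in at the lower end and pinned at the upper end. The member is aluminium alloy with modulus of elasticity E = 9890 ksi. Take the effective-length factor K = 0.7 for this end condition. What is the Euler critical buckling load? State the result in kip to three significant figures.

I = a⁴/12 = 6.02⁴/12 = 109.4 in⁴
Effective length L_e = K·L = 0.7 × 121 = 84.70 in
P_cr = π²EI / L_e² = π² × 9890×10³ × 109.4 / 84.70² = 1.489×10^6 lb

P_cr ≈ 1490 kip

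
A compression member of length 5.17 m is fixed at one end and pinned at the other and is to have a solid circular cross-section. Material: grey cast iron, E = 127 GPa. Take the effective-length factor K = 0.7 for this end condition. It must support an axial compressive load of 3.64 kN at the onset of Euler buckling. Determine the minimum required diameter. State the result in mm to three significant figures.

L_e = K·L = 0.7 × 5.17 = 3.619 m
Required I = P_cr·L_e²/(π²E) = 3.640×10^3 × 3.619² / (π² × 1.27×10^11) = 3.803×10^-8 m⁴
I_req = 3.803×10^4 mm⁴
Solid circle: I = πd⁴/64  ⇒  d = (64I/π)^(1/4) = (64×3.803×10^4/π)^(1/4) = 29.7 mm

d ≈ 29.7 mm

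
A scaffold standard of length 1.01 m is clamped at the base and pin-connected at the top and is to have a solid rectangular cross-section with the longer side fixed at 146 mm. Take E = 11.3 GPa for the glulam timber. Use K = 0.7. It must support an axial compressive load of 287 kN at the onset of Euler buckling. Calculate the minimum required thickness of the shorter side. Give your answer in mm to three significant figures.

b ≈ 47.3 mm

L_e = K·L = 0.7 × 1.01 = 0.7070 m
Required I = P_cr·L_e²/(π²E) = 2.870×10^5 × 0.7070² / (π² × 1.13×10^10) = 1.286×10^-6 m⁴
I_req = 1.286×10^6 mm⁴
Rectangle, weak axis: I_min = h·b³/12 with h = 146 mm fixed  ⇒  b = (12I/h)^(1/3) = 47.3 mm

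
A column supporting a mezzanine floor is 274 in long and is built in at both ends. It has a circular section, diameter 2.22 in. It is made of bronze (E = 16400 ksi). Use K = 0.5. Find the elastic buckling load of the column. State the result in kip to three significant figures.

I = πd⁴/64 = π×2.22⁴/64 = 1.192 in⁴
Effective length L_e = K·L = 0.5 × 274 = 137.0 in
P_cr = π²EI / L_e² = π² × 16400×10³ × 1.192 / 137.0² = 1.028×10^4 lb

P_cr ≈ 10.3 kip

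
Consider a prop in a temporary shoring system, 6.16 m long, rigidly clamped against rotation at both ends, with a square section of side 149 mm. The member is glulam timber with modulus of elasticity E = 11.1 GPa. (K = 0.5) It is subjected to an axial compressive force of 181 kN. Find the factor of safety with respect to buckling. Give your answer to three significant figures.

n ≈ 2.62

I = a⁴/12 = 149⁴/12 = 4.107×10^7 mm⁴
I = 4.107×10^7 mm⁴ = 4.107×10^-5 m⁴
Effective length L_e = K·L = 0.5 × 6.16 = 3.080 m
P_cr = π²EI / L_e² = π² × 11.1×10⁹ × 4.107×10^-5 / 3.080² = 4.743×10^5 N
Factor of safety n = P_cr / P = 474.33 / 181 = 2.62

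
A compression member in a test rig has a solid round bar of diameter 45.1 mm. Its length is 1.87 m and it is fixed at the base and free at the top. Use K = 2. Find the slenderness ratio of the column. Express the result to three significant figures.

I = πd⁴/64 = π×45.1⁴/64 = 2.031×10^5 mm⁴
A = 1.598×10^3 mm²;  r_min = √(I/A) = √(2.031×10^5/1.598×10^3) = 11.28 mm
L_e = K·L = 2 × 1.87 m = 3.740 m = 3740.0 mm
λ = L_e / r_min = 3740.0 / 11.28 = 332

λ ≈ 332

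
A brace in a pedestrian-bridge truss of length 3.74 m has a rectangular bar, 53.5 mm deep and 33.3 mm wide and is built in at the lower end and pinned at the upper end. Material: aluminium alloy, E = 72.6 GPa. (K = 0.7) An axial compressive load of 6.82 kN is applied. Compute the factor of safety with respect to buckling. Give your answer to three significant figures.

n ≈ 2.52

Buckling occurs about the weak axis: I_min = h·b³/12 with b = 33.3 mm (the shorter side).
I_min = 53.5×33.3³/12 = 1.646×10^5 mm⁴
I = 1.646×10^5 mm⁴ = 1.646×10^-7 m⁴
Effective length L_e = K·L = 0.7 × 3.74 = 2.618 m
P_cr = π²EI / L_e² = π² × 72.6×10⁹ × 1.646×10^-7 / 2.618² = 1.721×10^4 N
Factor of safety n = P_cr / P = 17.211 / 6.82 = 2.52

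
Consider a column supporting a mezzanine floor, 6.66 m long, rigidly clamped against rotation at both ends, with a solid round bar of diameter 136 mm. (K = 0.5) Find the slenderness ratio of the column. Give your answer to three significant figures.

λ ≈ 97.9

For a solid circle r = d/4 = 136/4 = 34.00 mm
L_e = K·L = 0.5 × 6.66 m = 3.330 m = 3330.0 mm
λ = L_e / r_min = 3330.0 / 34.00 = 97.9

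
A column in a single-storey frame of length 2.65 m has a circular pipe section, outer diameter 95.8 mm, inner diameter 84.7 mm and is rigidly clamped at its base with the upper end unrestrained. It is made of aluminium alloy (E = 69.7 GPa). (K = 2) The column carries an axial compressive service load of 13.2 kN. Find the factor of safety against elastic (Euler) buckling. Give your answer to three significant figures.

n ≈ 2.98

d_o = 95.8 mm, d_i = 84.7 mm
I = π(d_o⁴ − d_i⁴)/64 = π(95.8⁴ − 84.70⁴)/64 = 1.608×10^6 mm⁴
I = 1.608×10^6 mm⁴ = 1.608×10^-6 m⁴
Effective length L_e = K·L = 2 × 2.65 = 5.300 m
P_cr = π²EI / L_e² = π² × 69.7×10⁹ × 1.608×10^-6 / 5.300² = 3.938×10^4 N
Factor of safety n = P_cr / P = 39.384 / 13.2 = 2.98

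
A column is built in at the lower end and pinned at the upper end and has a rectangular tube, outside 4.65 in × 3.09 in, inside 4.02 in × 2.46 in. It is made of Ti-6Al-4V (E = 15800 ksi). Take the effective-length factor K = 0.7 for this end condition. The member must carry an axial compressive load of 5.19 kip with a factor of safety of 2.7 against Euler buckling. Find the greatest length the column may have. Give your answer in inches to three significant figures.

L_max ≈ 383 in

Weak-axis I_min = (h_o·b_o³ − h_i·b_i³)/12 with b_o = 3.09, b_i = 2.460 in (shorter outer/inner sides).
I_min = (4.65×3.09³ − 4.020×2.460³)/12 = 6.446 in⁴
Required critical load P_cr = n·P = 2.7 × 5.19 = 14.01 kip = 1.401×10^4 lb
From P_cr = π²EI/(K·L)²:  L = (1/K)·√(π²EI/P_cr) = (1/0.7)·√(π²×1.58×10^7×6.446/1.401×10^4)
L = 383 in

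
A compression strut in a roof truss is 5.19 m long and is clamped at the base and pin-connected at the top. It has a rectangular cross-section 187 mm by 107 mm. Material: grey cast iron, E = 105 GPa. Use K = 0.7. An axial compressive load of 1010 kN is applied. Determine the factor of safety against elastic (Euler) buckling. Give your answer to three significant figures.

Buckling occurs about the weak axis: I_min = h·b³/12 with b = 107 mm (the shorter side).
I_min = 187×107³/12 = 1.909×10^7 mm⁴
I = 1.909×10^7 mm⁴ = 1.909×10^-5 m⁴
Effective length L_e = K·L = 0.7 × 5.19 = 3.633 m
P_cr = π²EI / L_e² = π² × 105×10⁹ × 1.909×10^-5 / 3.633² = 1.499×10^6 N
Factor of safety n = P_cr / P = 1498.9 / 1010 = 1.48

n ≈ 1.48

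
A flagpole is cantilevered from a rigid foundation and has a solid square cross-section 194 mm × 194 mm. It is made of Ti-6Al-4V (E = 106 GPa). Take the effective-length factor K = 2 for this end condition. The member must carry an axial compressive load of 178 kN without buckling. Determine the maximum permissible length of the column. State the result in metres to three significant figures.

I = a⁴/12 = 194⁴/12 = 1.180×10^8 mm⁴
I = 1.180×10^-4 m⁴
At the buckling limit P_cr = P = 1.780×10^5 N
From P_cr = π²EI/(K·L)²:  L = (1/K)·√(π²EI/P_cr) = (1/2)·√(π²×1.06×10^11×1.180×10^-4/1.780×10^5)
L = 13.2 m

L_max ≈ 13.2 m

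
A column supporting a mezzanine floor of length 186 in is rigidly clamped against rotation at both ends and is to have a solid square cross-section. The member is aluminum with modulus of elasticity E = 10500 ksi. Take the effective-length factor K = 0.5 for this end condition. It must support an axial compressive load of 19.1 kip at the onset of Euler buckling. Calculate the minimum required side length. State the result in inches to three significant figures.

L_e = K·L = 0.5 × 186 = 93.00 in
Required I = P_cr·L_e²/(π²E) = 1.910×10^4 × 93.00² / (π² × 1.05×10^7) = 1.594 in⁴
Solid square: I = a⁴/12  ⇒  a = (12I)^(1/4) = (12×1.594)^(1/4) = 2.09 in

a ≈ 2.09 in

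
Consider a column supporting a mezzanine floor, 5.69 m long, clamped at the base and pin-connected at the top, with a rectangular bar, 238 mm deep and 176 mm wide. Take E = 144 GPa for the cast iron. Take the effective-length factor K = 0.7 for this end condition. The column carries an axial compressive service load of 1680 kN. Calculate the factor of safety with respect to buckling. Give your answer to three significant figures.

n ≈ 5.77

Buckling occurs about the weak axis: I_min = h·b³/12 with b = 176 mm (the shorter side).
I_min = 238×176³/12 = 1.081×10^8 mm⁴
I = 1.081×10^8 mm⁴ = 1.081×10^-4 m⁴
Effective length L_e = K·L = 0.7 × 5.69 = 3.983 m
P_cr = π²EI / L_e² = π² × 144×10⁹ × 1.081×10^-4 / 3.983² = 9.687×10^6 N
Factor of safety n = P_cr / P = 9686.7 / 1680 = 5.77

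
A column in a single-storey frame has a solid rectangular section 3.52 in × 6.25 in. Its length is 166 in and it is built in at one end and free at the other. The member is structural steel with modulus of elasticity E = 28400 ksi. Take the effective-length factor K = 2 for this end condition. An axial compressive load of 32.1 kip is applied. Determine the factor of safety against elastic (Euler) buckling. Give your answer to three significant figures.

Buckling occurs about the weak axis: I_min = h·b³/12 with b = 3.52 in (the shorter side).
I_min = 6.25×3.52³/12 = 22.72 in⁴
Effective length L_e = K·L = 2 × 166 = 332.0 in
P_cr = π²EI / L_e² = π² × 28400×10³ × 22.72 / 332.0² = 5.777×10^4 lb
Factor of safety n = P_cr / P = 57.766 / 32.1 = 1.80

n ≈ 1.80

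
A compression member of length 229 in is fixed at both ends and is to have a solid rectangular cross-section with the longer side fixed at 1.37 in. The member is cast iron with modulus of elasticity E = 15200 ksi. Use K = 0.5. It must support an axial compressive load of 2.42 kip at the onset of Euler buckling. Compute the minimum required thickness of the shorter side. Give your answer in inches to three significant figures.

b ≈ 1.23 in

L_e = K·L = 0.5 × 229 = 114.5 in
Required I = P_cr·L_e²/(π²E) = 2.420×10^3 × 114.5² / (π² × 1.52×10^7) = 0.2115 in⁴
Rectangle, weak axis: I_min = h·b³/12 with h = 1.37 in fixed  ⇒  b = (12I/h)^(1/3) = 1.23 in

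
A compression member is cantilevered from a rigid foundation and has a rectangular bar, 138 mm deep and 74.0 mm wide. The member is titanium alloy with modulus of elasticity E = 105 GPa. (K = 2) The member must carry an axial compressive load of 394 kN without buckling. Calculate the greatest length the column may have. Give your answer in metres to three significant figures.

Buckling occurs about the weak axis: I_min = h·b³/12 with b = 74.0 mm (the shorter side).
I_min = 138×74.0³/12 = 4.660×10^6 mm⁴
I = 4.660×10^-6 m⁴
At the buckling limit P_cr = P = 3.940×10^5 N
From P_cr = π²EI/(K·L)²:  L = (1/K)·√(π²EI/P_cr) = (1/2)·√(π²×1.05×10^11×4.660×10^-6/3.940×10^5)
L = 1.75 m

L_max ≈ 1.75 m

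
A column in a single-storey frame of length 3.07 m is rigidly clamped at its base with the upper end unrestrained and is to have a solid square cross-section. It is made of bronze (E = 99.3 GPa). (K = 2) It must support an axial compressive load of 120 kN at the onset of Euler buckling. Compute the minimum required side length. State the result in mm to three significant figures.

a ≈ 86.3 mm

L_e = K·L = 2 × 3.07 = 6.140 m
Required I = P_cr·L_e²/(π²E) = 1.200×10^5 × 6.140² / (π² × 9.93×10^10) = 4.616×10^-6 m⁴
I_req = 4.616×10^6 mm⁴
Solid square: I = a⁴/12  ⇒  a = (12I)^(1/4) = (12×4.616×10^6)^(1/4) = 86.3 mm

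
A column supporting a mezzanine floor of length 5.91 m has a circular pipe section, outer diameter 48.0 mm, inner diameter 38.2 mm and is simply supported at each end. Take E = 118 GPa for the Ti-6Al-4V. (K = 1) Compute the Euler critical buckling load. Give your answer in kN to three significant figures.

P_cr ≈ 5.20 kN

d_o = 48.0 mm, d_i = 38.2 mm
I = π(d_o⁴ − d_i⁴)/64 = π(48.0⁴ − 38.20⁴)/64 = 1.561×10^5 mm⁴
I = 1.561×10^5 mm⁴ = 1.561×10^-7 m⁴
Effective length L_e = K·L = 1 × 5.91 = 5.910 m
P_cr = π²EI / L_e² = π² × 118×10⁹ × 1.561×10^-7 / 5.910² = 5.203×10^3 N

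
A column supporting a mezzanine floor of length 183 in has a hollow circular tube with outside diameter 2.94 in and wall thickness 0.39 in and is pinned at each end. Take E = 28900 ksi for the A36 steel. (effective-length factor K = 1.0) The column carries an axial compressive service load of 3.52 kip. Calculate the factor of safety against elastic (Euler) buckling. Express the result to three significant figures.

n ≈ 6.29

Inner diameter d_i = 2.94 − 2×0.39 = 2.160 in
I = π(d_o⁴ − d_i⁴)/64 = π(2.94⁴ − 2.160⁴)/64 = 2.599 in⁴
Effective length L_e = K·L = 1 × 183 = 183.0 in
P_cr = π²EI / L_e² = π² × 28900×10³ × 2.599 / 183.0² = 2.214×10^4 lb
Factor of safety n = P_cr / P = 22.135 / 3.52 = 6.29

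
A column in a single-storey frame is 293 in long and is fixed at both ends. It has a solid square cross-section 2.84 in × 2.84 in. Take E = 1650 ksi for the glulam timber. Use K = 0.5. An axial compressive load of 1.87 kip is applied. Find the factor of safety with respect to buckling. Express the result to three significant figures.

I = a⁴/12 = 2.84⁴/12 = 5.421 in⁴
Effective length L_e = K·L = 0.5 × 293 = 146.5 in
P_cr = π²EI / L_e² = π² × 1650×10³ × 5.421 / 146.5² = 4.113×10^3 lb
Factor of safety n = P_cr / P = 4.1134 / 1.87 = 2.20

n ≈ 2.20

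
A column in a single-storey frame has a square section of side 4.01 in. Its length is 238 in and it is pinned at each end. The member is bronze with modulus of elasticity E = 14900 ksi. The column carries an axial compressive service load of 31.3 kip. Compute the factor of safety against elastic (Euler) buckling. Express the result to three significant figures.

n ≈ 1.79

I = a⁴/12 = 4.01⁴/12 = 21.55 in⁴
Effective length L_e = K·L = 1 × 238 = 238.0 in
P_cr = π²EI / L_e² = π² × 14900×10³ × 21.55 / 238.0² = 5.594×10^4 lb
Factor of safety n = P_cr / P = 55.941 / 31.3 = 1.79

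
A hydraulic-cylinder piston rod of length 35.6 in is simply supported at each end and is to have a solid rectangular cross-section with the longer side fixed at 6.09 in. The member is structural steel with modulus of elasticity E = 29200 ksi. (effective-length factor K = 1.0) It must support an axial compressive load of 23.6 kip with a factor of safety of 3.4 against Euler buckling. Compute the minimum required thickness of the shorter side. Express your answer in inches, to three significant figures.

Required P_cr = n·P = 3.4 × 23.6 = 80.24 kip
L_e = K·L = 1 × 35.6 = 35.60 in
Required I = P_cr·L_e²/(π²E) = 8.024×10^4 × 35.60² / (π² × 2.92×10^7) = 0.3529 in⁴
Rectangle, weak axis: I_min = h·b³/12 with h = 6.09 in fixed  ⇒  b = (12I/h)^(1/3) = 0.886 in

b ≈ 0.886 in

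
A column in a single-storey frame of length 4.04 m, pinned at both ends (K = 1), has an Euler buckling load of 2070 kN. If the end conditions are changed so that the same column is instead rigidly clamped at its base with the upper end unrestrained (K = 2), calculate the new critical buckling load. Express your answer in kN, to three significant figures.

P_cr ∝ 1/K², so P_cr,new = P_cr,old × (K_old/K_new)² = 2070 × (1/2)²
= 2070 × 0.2500 = 518 kN

P_cr ≈ 518 kN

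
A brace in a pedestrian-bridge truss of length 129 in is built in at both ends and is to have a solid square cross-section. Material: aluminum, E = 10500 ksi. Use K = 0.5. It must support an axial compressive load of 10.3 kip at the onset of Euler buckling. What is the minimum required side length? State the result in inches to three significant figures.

a ≈ 1.49 in

L_e = K·L = 0.5 × 129 = 64.50 in
Required I = P_cr·L_e²/(π²E) = 1.030×10^4 × 64.50² / (π² × 1.05×10^7) = 0.4135 in⁴
Solid square: I = a⁴/12  ⇒  a = (12I)^(1/4) = (12×0.4135)^(1/4) = 1.49 in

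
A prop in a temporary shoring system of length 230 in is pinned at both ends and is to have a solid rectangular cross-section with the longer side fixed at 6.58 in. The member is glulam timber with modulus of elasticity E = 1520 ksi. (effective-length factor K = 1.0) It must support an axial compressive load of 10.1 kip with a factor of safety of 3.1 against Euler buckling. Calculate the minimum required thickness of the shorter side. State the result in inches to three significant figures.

b ≈ 5.86 in

Required P_cr = n·P = 3.1 × 10.1 = 31.31 kip
L_e = K·L = 1 × 230 = 230.0 in
Required I = P_cr·L_e²/(π²E) = 3.131×10^4 × 230.0² / (π² × 1.52×10^6) = 110.4 in⁴
Rectangle, weak axis: I_min = h·b³/12 with h = 6.58 in fixed  ⇒  b = (12I/h)^(1/3) = 5.86 in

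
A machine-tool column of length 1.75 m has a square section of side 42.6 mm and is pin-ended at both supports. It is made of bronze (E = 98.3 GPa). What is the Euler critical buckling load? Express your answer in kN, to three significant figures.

P_cr ≈ 86.9 kN

I = a⁴/12 = 42.6⁴/12 = 2.744×10^5 mm⁴
I = 2.744×10^5 mm⁴ = 2.744×10^-7 m⁴
Effective length L_e = K·L = 1 × 1.75 = 1.750 m
P_cr = π²EI / L_e² = π² × 98.3×10⁹ × 2.744×10^-7 / 1.750² = 8.694×10^4 N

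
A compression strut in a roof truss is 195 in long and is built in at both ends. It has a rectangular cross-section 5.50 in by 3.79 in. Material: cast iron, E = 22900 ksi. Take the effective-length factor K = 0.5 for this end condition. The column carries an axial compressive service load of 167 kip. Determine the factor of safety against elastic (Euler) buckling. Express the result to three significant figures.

Buckling occurs about the weak axis: I_min = h·b³/12 with b = 3.79 in (the shorter side).
I_min = 5.50×3.79³/12 = 24.95 in⁴
Effective length L_e = K·L = 0.5 × 195 = 97.50 in
P_cr = π²EI / L_e² = π² × 22900×10³ × 24.95 / 97.50² = 5.932×10^5 lb
Factor of safety n = P_cr / P = 593.23 / 167 = 3.55

n ≈ 3.55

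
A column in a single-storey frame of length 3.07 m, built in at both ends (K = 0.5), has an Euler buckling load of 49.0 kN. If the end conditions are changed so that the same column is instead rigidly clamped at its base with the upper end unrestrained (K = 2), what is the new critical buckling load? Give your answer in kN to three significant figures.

P_cr ≈ 3.06 kN

P_cr ∝ 1/K², so P_cr,new = P_cr,old × (K_old/K_new)² = 49.0 × (0.5/2)²
= 49.0 × 0.06250 = 3.06 kN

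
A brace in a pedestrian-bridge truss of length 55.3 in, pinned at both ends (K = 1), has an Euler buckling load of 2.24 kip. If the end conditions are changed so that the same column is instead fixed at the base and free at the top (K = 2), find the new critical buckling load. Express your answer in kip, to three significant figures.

P_cr ≈ 0.560 kip

P_cr ∝ 1/K², so P_cr,new = P_cr,old × (K_old/K_new)² = 2.24 × (1/2)²
= 2.24 × 0.2500 = 0.560 kip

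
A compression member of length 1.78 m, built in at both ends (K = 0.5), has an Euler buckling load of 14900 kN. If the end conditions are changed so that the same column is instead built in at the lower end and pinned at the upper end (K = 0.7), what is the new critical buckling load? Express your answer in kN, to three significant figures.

P_cr ∝ 1/K², so P_cr,new = P_cr,old × (K_old/K_new)² = 14900 × (0.5/0.7)²
= 14900 × 0.5102 = 7600 kN

P_cr ≈ 7600 kN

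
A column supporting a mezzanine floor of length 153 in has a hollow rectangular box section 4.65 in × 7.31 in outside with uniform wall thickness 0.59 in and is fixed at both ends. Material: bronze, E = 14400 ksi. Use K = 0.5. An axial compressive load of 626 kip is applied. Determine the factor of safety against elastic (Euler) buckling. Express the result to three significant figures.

n ≈ 1.55

Inner dimensions: h_i = 7.31 − 2×0.59 = 6.130 in, b_i = 4.65 − 2×0.59 = 3.470 in
Weak-axis I_min = (h_o·b_o³ − h_i·b_i³)/12 with b_o = 4.65, b_i = 3.470 in (shorter outer/inner sides).
I_min = (7.31×4.65³ − 6.130×3.470³)/12 = 39.90 in⁴
Effective length L_e = K·L = 0.5 × 153 = 76.50 in
P_cr = π²EI / L_e² = π² × 14400×10³ × 39.90 / 76.50² = 9.691×10^5 lb
Factor of safety n = P_cr / P = 969.09 / 626 = 1.55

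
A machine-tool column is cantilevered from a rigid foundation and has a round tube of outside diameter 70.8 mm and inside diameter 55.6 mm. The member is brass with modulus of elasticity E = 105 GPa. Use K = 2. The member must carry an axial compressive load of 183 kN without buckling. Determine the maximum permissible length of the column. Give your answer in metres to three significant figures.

L_max ≈ 1.04 m

d_o = 70.8 mm, d_i = 55.6 mm
I = π(d_o⁴ − d_i⁴)/64 = π(70.8⁴ − 55.60⁴)/64 = 7.643×10^5 mm⁴
I = 7.643×10^-7 m⁴
At the buckling limit P_cr = P = 1.830×10^5 N
From P_cr = π²EI/(K·L)²:  L = (1/K)·√(π²EI/P_cr) = (1/2)·√(π²×1.05×10^11×7.643×10^-7/1.830×10^5)
L = 1.04 m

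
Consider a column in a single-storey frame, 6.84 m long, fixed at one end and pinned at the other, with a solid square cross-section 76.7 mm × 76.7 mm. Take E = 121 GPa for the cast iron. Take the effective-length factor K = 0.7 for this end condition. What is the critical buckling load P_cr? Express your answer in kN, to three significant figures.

I = a⁴/12 = 76.7⁴/12 = 2.884×10^6 mm⁴
I = 2.884×10^6 mm⁴ = 2.884×10^-6 m⁴
Effective length L_e = K·L = 0.7 × 6.84 = 4.788 m
P_cr = π²EI / L_e² = π² × 121×10⁹ × 2.884×10^-6 / 4.788² = 1.502×10^5 N

P_cr ≈ 150 kN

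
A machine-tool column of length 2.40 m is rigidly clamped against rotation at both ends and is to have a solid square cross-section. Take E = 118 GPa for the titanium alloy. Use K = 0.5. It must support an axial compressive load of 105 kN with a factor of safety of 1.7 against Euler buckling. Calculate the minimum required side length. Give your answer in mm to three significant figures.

Required P_cr = n·P = 1.7 × 105 = 178.5 kN
L_e = K·L = 0.5 × 2.40 = 1.200 m
Required I = P_cr·L_e²/(π²E) = 1.785×10^5 × 1.200² / (π² × 1.18×10^11) = 2.207×10^-7 m⁴
I_req = 2.207×10^5 mm⁴
Solid square: I = a⁴/12  ⇒  a = (12I)^(1/4) = (12×2.207×10^5)^(1/4) = 40.3 mm

a ≈ 40.3 mm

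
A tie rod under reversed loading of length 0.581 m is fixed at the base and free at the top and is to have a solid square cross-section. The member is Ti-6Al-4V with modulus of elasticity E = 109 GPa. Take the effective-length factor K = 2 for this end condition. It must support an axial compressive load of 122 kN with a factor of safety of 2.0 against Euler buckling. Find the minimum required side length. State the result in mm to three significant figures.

Required P_cr = n·P = 2.0 × 122 = 244.0 kN
L_e = K·L = 2 × 0.581 = 1.162 m
Required I = P_cr·L_e²/(π²E) = 2.440×10^5 × 1.162² / (π² × 1.09×10^11) = 3.062×10^-7 m⁴
I_req = 3.062×10^5 mm⁴
Solid square: I = a⁴/12  ⇒  a = (12I)^(1/4) = (12×3.062×10^5)^(1/4) = 43.8 mm

a ≈ 43.8 mm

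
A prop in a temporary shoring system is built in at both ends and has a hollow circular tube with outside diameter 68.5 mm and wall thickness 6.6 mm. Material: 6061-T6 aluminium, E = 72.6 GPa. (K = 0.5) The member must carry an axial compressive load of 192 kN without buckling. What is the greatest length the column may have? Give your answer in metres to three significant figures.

Inner diameter d_i = 68.5 − 2×6.6 = 55.30 mm
I = π(d_o⁴ − d_i⁴)/64 = π(68.5⁴ − 55.30⁴)/64 = 6.217×10^5 mm⁴
I = 6.217×10^-7 m⁴
At the buckling limit P_cr = P = 1.920×10^5 N
From P_cr = π²EI/(K·L)²:  L = (1/K)·√(π²EI/P_cr) = (1/0.5)·√(π²×7.26×10^10×6.217×10^-7/1.920×10^5)
L = 3.05 m

L_max ≈ 3.05 m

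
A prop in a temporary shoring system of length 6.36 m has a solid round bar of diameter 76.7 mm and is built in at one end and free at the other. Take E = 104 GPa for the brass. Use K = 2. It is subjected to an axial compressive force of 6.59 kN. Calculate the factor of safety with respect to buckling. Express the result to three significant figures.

n ≈ 1.64

I = πd⁴/64 = π×76.7⁴/64 = 1.699×10^6 mm⁴
I = 1.699×10^6 mm⁴ = 1.699×10^-6 m⁴
Effective length L_e = K·L = 2 × 6.36 = 12.72 m
P_cr = π²EI / L_e² = π² × 104×10⁹ × 1.699×10^-6 / 12.72² = 1.078×10^4 N
Factor of safety n = P_cr / P = 10.777 / 6.59 = 1.64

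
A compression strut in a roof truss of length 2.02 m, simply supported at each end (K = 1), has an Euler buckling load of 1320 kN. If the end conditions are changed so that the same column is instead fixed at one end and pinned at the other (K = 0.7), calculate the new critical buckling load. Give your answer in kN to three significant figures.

P_cr ∝ 1/K², so P_cr,new = P_cr,old × (K_old/K_new)² = 1320 × (1/0.7)²
= 1320 × 2.041 = 2690 kN

P_cr ≈ 2690 kN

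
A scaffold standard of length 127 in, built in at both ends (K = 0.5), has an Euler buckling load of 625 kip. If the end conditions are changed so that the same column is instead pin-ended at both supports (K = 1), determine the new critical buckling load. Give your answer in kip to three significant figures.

P_cr ≈ 156 kip

P_cr ∝ 1/K², so P_cr,new = P_cr,old × (K_old/K_new)² = 625 × (0.5/1)²
= 625 × 0.2500 = 156 kip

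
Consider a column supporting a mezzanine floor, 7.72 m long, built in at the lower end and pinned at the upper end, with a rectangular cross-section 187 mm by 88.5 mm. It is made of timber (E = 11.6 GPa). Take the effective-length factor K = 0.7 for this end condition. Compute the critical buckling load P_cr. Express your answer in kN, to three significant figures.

Buckling occurs about the weak axis: I_min = h·b³/12 with b = 88.5 mm (the shorter side).
I_min = 187×88.5³/12 = 1.080×10^7 mm⁴
I = 1.080×10^7 mm⁴ = 1.080×10^-5 m⁴
Effective length L_e = K·L = 0.7 × 7.72 = 5.404 m
P_cr = π²EI / L_e² = π² × 11.6×10⁹ × 1.080×10^-5 / 5.404² = 4.235×10^4 N

P_cr ≈ 42.3 kN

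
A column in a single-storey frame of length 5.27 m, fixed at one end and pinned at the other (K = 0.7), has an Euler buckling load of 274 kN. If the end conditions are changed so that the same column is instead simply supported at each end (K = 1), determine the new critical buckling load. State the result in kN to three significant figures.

P_cr ≈ 134 kN

P_cr ∝ 1/K², so P_cr,new = P_cr,old × (K_old/K_new)² = 274 × (0.7/1)²
= 274 × 0.4900 = 134 kN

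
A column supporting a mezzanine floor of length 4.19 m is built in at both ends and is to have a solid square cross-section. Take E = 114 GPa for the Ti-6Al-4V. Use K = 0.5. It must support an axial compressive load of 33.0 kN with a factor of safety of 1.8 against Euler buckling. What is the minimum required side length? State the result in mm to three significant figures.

a ≈ 40.8 mm

Required P_cr = n·P = 1.8 × 33.0 = 59.40 kN
L_e = K·L = 0.5 × 4.19 = 2.095 m
Required I = P_cr·L_e²/(π²E) = 5.940×10^4 × 2.095² / (π² × 1.14×10^11) = 2.317×10^-7 m⁴
I_req = 2.317×10^5 mm⁴
Solid square: I = a⁴/12  ⇒  a = (12I)^(1/4) = (12×2.317×10^5)^(1/4) = 40.8 mm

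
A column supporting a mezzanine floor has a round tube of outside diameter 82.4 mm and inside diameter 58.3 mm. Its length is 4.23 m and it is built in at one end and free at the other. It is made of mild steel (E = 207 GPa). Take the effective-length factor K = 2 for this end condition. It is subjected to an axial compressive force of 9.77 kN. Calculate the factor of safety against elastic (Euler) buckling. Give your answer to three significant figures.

n ≈ 4.95

d_o = 82.4 mm, d_i = 58.3 mm
I = π(d_o⁴ − d_i⁴)/64 = π(82.4⁴ − 58.30⁴)/64 = 1.696×10^6 mm⁴
I = 1.696×10^6 mm⁴ = 1.696×10^-6 m⁴
Effective length L_e = K·L = 2 × 4.23 = 8.460 m
P_cr = π²EI / L_e² = π² × 207×10⁹ × 1.696×10^-6 / 8.460² = 4.841×10^4 N
Factor of safety n = P_cr / P = 48.409 / 9.77 = 4.95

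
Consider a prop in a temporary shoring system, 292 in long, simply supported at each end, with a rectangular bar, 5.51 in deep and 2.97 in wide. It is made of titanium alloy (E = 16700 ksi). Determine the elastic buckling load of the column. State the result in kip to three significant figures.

P_cr ≈ 23.3 kip

Buckling occurs about the weak axis: I_min = h·b³/12 with b = 2.97 in (the shorter side).
I_min = 5.51×2.97³/12 = 12.03 in⁴
Effective length L_e = K·L = 1 × 292 = 292.0 in
P_cr = π²EI / L_e² = π² × 16700×10³ × 12.03 / 292.0² = 2.325×10^4 lb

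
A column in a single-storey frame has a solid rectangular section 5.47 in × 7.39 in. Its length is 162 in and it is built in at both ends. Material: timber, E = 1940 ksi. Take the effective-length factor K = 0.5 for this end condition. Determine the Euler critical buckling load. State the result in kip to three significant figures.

P_cr ≈ 294 kip

Buckling occurs about the weak axis: I_min = h·b³/12 with b = 5.47 in (the shorter side).
I_min = 7.39×5.47³/12 = 100.8 in⁴
Effective length L_e = K·L = 0.5 × 162 = 81.00 in
P_cr = π²EI / L_e² = π² × 1940×10³ × 100.8 / 81.00² = 2.941×10^5 lb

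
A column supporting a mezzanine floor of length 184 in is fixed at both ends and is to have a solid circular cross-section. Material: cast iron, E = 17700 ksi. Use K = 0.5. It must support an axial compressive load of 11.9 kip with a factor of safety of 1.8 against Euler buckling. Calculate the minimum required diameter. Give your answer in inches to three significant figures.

Required P_cr = n·P = 1.8 × 11.9 = 21.42 kip
L_e = K·L = 0.5 × 184 = 92.00 in
Required I = P_cr·L_e²/(π²E) = 2.142×10^4 × 92.00² / (π² × 1.77×10^7) = 1.038 in⁴
Solid circle: I = πd⁴/64  ⇒  d = (64I/π)^(1/4) = (64×1.038/π)^(1/4) = 2.14 in

d ≈ 2.14 in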